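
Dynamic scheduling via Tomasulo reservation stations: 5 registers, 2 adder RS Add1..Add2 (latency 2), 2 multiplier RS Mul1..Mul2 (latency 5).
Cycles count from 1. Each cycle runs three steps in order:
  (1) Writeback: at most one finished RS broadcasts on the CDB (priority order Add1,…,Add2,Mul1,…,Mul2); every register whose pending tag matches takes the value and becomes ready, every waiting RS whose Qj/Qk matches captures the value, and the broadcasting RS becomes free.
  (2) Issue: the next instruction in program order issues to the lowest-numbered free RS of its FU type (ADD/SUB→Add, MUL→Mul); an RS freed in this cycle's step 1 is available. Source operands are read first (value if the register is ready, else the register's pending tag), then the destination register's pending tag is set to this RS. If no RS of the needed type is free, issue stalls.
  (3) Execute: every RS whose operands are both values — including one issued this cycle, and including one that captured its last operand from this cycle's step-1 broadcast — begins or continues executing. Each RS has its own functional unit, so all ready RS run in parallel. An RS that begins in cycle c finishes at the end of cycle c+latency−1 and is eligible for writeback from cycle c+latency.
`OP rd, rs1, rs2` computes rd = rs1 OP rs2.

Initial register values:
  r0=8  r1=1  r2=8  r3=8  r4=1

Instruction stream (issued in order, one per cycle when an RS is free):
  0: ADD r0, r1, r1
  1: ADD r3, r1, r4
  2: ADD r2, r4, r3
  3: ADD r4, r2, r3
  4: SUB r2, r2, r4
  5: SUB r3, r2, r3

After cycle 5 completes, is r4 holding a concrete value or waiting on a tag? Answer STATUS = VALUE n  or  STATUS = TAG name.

STATUS = TAG Add2

cycle 1: issue ADD r0<-Add1 // r0:Add1,r1:1,r2:8,r3:8,r4:1
cycle 2: issue ADD r3<-Add2 // r0:Add1,r1:1,r2:8,r3:Add2,r4:1
cycle 3: CDB Add1=2; issue ADD r2<-Add1 // r0:2,r1:1,r2:Add1,r3:Add2,r4:1
cycle 4: CDB Add2=2; issue ADD r4<-Add2 // r0:2,r1:1,r2:Add1,r3:2,r4:Add2
cycle 5: stall // r0:2,r1:1,r2:Add1,r3:2,r4:Add2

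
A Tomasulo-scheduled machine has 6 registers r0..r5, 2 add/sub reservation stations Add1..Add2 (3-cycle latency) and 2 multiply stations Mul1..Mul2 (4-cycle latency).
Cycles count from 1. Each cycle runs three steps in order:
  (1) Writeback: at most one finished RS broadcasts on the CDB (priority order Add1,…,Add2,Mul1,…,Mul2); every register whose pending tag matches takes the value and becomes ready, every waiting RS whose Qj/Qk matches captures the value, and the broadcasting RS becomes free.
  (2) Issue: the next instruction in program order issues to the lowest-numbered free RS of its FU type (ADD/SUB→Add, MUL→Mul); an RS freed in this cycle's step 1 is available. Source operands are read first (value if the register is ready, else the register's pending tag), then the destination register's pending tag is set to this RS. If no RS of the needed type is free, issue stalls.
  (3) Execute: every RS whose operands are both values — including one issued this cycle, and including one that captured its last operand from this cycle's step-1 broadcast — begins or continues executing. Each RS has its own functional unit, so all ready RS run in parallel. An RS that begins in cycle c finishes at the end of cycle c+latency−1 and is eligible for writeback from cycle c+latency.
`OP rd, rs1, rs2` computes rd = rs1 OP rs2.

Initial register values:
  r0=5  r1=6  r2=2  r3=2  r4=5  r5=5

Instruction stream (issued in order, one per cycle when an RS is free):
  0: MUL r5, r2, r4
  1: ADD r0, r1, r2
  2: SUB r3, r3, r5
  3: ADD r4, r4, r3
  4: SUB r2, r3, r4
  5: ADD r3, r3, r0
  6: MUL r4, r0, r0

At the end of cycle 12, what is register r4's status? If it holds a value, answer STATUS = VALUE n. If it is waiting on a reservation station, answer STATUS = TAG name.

STATUS = VALUE -3

cycle 1: issue MUL r5<-Mul1 // r0:5,r1:6,r2:2,r3:2,r4:5,r5:Mul1
cycle 2: issue ADD r0<-Add1 // r0:Add1,r1:6,r2:2,r3:2,r4:5,r5:Mul1
cycle 3: issue SUB r3<-Add2 // r0:Add1,r1:6,r2:2,r3:Add2,r4:5,r5:Mul1
cycle 4: stall // r0:Add1,r1:6,r2:2,r3:Add2,r4:5,r5:Mul1
cycle 5: CDB Add1=8; issue ADD r4<-Add1 // r0:8,r1:6,r2:2,r3:Add2,r4:Add1,r5:Mul1
cycle 6: CDB Mul1=10; stall // r0:8,r1:6,r2:2,r3:Add2,r4:Add1,r5:10
cycle 7: stall // r0:8,r1:6,r2:2,r3:Add2,r4:Add1,r5:10
cycle 8: stall // r0:8,r1:6,r2:2,r3:Add2,r4:Add1,r5:10
cycle 9: CDB Add2=-8; issue SUB r2<-Add2 // r0:8,r1:6,r2:Add2,r3:-8,r4:Add1,r5:10
cycle 10: stall // r0:8,r1:6,r2:Add2,r3:-8,r4:Add1,r5:10
cycle 11: stall // r0:8,r1:6,r2:Add2,r3:-8,r4:Add1,r5:10
cycle 12: CDB Add1=-3; issue ADD r3<-Add1 // r0:8,r1:6,r2:Add2,r3:Add1,r4:-3,r5:10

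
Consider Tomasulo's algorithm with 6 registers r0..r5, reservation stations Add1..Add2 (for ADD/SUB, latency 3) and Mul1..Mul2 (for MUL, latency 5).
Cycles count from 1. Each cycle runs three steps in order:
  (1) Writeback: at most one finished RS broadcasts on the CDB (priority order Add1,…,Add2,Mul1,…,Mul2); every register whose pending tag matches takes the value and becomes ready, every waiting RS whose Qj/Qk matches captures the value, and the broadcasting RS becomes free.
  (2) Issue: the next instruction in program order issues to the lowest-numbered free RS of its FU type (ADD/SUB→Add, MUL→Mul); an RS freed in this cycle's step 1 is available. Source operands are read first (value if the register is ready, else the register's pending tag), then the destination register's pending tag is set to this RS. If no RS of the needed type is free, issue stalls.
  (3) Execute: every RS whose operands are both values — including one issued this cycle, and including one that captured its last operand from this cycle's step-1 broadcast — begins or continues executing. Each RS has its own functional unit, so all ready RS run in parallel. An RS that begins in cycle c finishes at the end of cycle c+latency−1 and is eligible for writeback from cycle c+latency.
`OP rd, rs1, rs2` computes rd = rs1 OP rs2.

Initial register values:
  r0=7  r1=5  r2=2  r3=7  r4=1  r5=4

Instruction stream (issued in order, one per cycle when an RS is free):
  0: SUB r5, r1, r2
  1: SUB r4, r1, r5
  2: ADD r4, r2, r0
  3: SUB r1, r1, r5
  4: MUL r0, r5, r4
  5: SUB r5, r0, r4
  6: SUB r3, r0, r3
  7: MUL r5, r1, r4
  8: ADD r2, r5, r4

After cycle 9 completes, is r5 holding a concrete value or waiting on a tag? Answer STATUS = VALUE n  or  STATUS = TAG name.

c1: issue SUB r5<-Add1 | r0:7,r1:5,r2:2,r3:7,r4:1,r5:Add1
c2: issue SUB r4<-Add2 | r0:7,r1:5,r2:2,r3:7,r4:Add2,r5:Add1
c3: stall | r0:7,r1:5,r2:2,r3:7,r4:Add2,r5:Add1
c4: CDB Add1=3; issue ADD r4<-Add1 | r0:7,r1:5,r2:2,r3:7,r4:Add1,r5:3
c5: stall | r0:7,r1:5,r2:2,r3:7,r4:Add1,r5:3
c6: stall | r0:7,r1:5,r2:2,r3:7,r4:Add1,r5:3
c7: CDB Add1=9; issue SUB r1<-Add1 | r0:7,r1:Add1,r2:2,r3:7,r4:9,r5:3
c8: CDB Add2=2; issue MUL r0<-Mul1 | r0:Mul1,r1:Add1,r2:2,r3:7,r4:9,r5:3
c9: issue SUB r5<-Add2 | r0:Mul1,r1:Add1,r2:2,r3:7,r4:9,r5:Add2

STATUS = TAG Add2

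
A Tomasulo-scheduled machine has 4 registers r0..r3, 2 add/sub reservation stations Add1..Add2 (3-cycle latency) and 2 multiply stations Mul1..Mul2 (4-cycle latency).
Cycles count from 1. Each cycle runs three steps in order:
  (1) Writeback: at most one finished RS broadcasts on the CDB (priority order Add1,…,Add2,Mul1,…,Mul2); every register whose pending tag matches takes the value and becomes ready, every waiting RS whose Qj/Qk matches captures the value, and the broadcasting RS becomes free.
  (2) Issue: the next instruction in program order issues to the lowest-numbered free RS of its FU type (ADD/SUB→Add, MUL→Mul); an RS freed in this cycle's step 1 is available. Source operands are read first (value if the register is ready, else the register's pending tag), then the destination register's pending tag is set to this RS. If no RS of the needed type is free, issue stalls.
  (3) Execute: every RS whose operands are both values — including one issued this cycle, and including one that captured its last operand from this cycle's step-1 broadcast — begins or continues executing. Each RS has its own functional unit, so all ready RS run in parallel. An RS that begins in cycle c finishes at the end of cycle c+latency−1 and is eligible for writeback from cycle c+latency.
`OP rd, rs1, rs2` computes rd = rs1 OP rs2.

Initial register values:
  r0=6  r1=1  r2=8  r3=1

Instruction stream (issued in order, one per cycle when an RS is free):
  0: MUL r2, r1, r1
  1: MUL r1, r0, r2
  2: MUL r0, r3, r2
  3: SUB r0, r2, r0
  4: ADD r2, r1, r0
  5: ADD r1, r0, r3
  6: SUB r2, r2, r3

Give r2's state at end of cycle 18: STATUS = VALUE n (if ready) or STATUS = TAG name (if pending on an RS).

cycle 1: issue MUL r2<-Mul1 // r0:6,r1:1,r2:Mul1,r3:1
cycle 2: issue MUL r1<-Mul2 // r0:6,r1:Mul2,r2:Mul1,r3:1
cycle 3: stall // r0:6,r1:Mul2,r2:Mul1,r3:1
cycle 4: stall // r0:6,r1:Mul2,r2:Mul1,r3:1
cycle 5: CDB Mul1=1; issue MUL r0<-Mul1 // r0:Mul1,r1:Mul2,r2:1,r3:1
cycle 6: issue SUB r0<-Add1 // r0:Add1,r1:Mul2,r2:1,r3:1
cycle 7: issue ADD r2<-Add2 // r0:Add1,r1:Mul2,r2:Add2,r3:1
cycle 8: stall // r0:Add1,r1:Mul2,r2:Add2,r3:1
cycle 9: CDB Mul1=1; stall // r0:Add1,r1:Mul2,r2:Add2,r3:1
cycle 10: CDB Mul2=6; stall // r0:Add1,r1:6,r2:Add2,r3:1
cycle 11: stall // r0:Add1,r1:6,r2:Add2,r3:1
cycle 12: CDB Add1=0; issue ADD r1<-Add1 // r0:0,r1:Add1,r2:Add2,r3:1
cycle 13: stall // r0:0,r1:Add1,r2:Add2,r3:1
cycle 14: stall // r0:0,r1:Add1,r2:Add2,r3:1
cycle 15: CDB Add1=1; issue SUB r2<-Add1 // r0:0,r1:1,r2:Add1,r3:1
cycle 16: CDB Add2=6 // r0:0,r1:1,r2:Add1,r3:1
cycle 17: - // r0:0,r1:1,r2:Add1,r3:1
cycle 18: - // r0:0,r1:1,r2:Add1,r3:1

STATUS = TAG Add1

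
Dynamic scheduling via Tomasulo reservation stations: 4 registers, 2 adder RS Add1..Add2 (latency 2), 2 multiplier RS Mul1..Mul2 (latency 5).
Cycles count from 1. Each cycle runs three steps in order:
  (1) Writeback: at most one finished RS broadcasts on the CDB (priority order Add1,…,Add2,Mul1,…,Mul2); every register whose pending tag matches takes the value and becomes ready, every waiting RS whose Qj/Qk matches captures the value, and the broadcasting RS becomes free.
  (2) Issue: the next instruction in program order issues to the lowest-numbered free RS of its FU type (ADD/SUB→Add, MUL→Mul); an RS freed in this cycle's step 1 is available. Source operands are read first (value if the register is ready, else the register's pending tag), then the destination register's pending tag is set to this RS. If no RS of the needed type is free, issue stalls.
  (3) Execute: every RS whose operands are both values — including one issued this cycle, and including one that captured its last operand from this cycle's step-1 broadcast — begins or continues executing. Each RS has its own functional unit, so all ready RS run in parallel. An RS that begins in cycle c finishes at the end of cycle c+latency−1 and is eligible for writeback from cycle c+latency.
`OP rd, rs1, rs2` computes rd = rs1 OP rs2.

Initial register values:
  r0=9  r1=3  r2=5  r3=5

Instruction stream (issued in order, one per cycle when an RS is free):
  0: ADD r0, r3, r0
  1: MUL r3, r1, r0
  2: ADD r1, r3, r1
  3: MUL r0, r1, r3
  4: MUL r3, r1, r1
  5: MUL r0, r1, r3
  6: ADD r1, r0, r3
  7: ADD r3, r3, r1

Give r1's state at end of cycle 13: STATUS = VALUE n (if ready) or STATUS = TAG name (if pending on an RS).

cycle 1: issue ADD r0<-Add1 // r0:Add1,r1:3,r2:5,r3:5
cycle 2: issue MUL r3<-Mul1 // r0:Add1,r1:3,r2:5,r3:Mul1
cycle 3: CDB Add1=14; issue ADD r1<-Add1 // r0:14,r1:Add1,r2:5,r3:Mul1
cycle 4: issue MUL r0<-Mul2 // r0:Mul2,r1:Add1,r2:5,r3:Mul1
cycle 5: stall // r0:Mul2,r1:Add1,r2:5,r3:Mul1
cycle 6: stall // r0:Mul2,r1:Add1,r2:5,r3:Mul1
cycle 7: stall // r0:Mul2,r1:Add1,r2:5,r3:Mul1
cycle 8: CDB Mul1=42; issue MUL r3<-Mul1 // r0:Mul2,r1:Add1,r2:5,r3:Mul1
cycle 9: stall // r0:Mul2,r1:Add1,r2:5,r3:Mul1
cycle 10: CDB Add1=45; stall // r0:Mul2,r1:45,r2:5,r3:Mul1
cycle 11: stall // r0:Mul2,r1:45,r2:5,r3:Mul1
cycle 12: stall // r0:Mul2,r1:45,r2:5,r3:Mul1
cycle 13: stall // r0:Mul2,r1:45,r2:5,r3:Mul1

STATUS = VALUE 45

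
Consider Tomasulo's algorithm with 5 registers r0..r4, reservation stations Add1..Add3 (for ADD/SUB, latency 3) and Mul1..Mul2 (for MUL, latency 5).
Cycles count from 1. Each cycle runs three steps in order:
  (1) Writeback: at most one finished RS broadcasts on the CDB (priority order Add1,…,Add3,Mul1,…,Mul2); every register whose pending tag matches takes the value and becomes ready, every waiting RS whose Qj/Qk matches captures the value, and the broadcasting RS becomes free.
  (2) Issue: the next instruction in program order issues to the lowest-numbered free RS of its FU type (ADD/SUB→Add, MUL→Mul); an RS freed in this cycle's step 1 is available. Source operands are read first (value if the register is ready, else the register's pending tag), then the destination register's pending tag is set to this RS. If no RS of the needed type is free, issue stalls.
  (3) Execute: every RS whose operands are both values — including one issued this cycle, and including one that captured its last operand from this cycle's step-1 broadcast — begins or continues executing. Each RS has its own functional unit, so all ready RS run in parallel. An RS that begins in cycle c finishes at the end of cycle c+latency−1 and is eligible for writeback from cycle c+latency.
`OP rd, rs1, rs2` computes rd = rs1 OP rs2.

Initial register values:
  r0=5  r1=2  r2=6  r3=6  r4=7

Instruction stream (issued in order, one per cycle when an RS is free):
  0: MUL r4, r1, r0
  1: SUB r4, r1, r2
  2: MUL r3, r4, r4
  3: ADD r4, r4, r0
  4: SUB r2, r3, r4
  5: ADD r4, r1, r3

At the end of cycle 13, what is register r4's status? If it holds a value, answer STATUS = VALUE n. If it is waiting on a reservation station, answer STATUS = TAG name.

  c1: issue MUL r4<-Mul1  regs: r0:5,r1:2,r2:6,r3:6,r4:Mul1
  c2: issue SUB r4<-Add1  regs: r0:5,r1:2,r2:6,r3:6,r4:Add1
  c3: issue MUL r3<-Mul2  regs: r0:5,r1:2,r2:6,r3:Mul2,r4:Add1
  c4: issue ADD r4<-Add2  regs: r0:5,r1:2,r2:6,r3:Mul2,r4:Add2
  c5: CDB Add1=-4; issue SUB r2<-Add1  regs: r0:5,r1:2,r2:Add1,r3:Mul2,r4:Add2
  c6: CDB Mul1=10; issue ADD r4<-Add3  regs: r0:5,r1:2,r2:Add1,r3:Mul2,r4:Add3
  c7: -  regs: r0:5,r1:2,r2:Add1,r3:Mul2,r4:Add3
  c8: CDB Add2=1  regs: r0:5,r1:2,r2:Add1,r3:Mul2,r4:Add3
  c9: -  regs: r0:5,r1:2,r2:Add1,r3:Mul2,r4:Add3
  c10: CDB Mul2=16  regs: r0:5,r1:2,r2:Add1,r3:16,r4:Add3
  c11: -  regs: r0:5,r1:2,r2:Add1,r3:16,r4:Add3
  c12: -  regs: r0:5,r1:2,r2:Add1,r3:16,r4:Add3
  c13: CDB Add1=15  regs: r0:5,r1:2,r2:15,r3:16,r4:Add3

STATUS = TAG Add3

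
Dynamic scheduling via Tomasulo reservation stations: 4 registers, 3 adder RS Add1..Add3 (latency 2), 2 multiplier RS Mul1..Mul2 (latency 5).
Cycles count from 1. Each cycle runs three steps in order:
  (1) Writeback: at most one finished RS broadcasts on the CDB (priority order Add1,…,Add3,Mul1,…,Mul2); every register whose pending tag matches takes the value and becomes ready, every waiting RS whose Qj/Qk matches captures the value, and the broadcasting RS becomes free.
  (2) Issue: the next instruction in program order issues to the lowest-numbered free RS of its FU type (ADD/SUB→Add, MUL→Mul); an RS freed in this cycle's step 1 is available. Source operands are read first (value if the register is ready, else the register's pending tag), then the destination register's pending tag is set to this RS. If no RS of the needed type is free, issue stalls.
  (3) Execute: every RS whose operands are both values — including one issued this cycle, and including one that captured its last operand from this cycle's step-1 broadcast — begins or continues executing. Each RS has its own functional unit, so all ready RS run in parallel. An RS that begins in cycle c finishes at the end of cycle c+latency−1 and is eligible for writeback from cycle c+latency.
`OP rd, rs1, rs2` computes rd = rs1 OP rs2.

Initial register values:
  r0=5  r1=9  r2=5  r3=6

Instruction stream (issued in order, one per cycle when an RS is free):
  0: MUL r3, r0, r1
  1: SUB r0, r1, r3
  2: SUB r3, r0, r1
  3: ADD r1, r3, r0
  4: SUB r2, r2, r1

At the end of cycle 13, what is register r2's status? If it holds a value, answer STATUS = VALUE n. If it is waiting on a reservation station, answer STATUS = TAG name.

c1: issue MUL r3<-Mul1 | r0:5,r1:9,r2:5,r3:Mul1
c2: issue SUB r0<-Add1 | r0:Add1,r1:9,r2:5,r3:Mul1
c3: issue SUB r3<-Add2 | r0:Add1,r1:9,r2:5,r3:Add2
c4: issue ADD r1<-Add3 | r0:Add1,r1:Add3,r2:5,r3:Add2
c5: stall | r0:Add1,r1:Add3,r2:5,r3:Add2
c6: CDB Mul1=45; stall | r0:Add1,r1:Add3,r2:5,r3:Add2
c7: stall | r0:Add1,r1:Add3,r2:5,r3:Add2
c8: CDB Add1=-36; issue SUB r2<-Add1 | r0:-36,r1:Add3,r2:Add1,r3:Add2
c9: - | r0:-36,r1:Add3,r2:Add1,r3:Add2
c10: CDB Add2=-45 | r0:-36,r1:Add3,r2:Add1,r3:-45
c11: - | r0:-36,r1:Add3,r2:Add1,r3:-45
c12: CDB Add3=-81 | r0:-36,r1:-81,r2:Add1,r3:-45
c13: - | r0:-36,r1:-81,r2:Add1,r3:-45

STATUS = TAG Add1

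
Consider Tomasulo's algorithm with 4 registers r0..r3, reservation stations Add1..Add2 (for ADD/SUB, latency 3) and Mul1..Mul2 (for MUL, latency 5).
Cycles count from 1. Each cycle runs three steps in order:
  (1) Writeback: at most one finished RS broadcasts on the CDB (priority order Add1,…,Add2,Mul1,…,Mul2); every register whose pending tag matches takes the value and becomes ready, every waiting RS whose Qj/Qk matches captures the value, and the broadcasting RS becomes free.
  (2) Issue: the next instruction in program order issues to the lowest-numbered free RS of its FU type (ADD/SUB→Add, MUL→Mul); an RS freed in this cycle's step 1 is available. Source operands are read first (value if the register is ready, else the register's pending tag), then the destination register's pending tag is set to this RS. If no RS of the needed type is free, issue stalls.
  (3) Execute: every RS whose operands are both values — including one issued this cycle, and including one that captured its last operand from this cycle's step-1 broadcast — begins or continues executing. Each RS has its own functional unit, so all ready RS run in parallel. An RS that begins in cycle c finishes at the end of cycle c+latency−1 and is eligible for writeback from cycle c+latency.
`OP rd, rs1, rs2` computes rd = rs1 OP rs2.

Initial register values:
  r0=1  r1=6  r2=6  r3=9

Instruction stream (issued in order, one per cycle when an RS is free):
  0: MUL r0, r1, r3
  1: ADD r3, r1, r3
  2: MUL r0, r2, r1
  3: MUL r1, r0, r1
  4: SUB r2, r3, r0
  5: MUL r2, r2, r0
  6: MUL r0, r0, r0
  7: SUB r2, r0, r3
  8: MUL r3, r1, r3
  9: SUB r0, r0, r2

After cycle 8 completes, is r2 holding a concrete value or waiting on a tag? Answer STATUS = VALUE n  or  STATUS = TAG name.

c1: issue MUL r0<-Mul1 | r0:Mul1,r1:6,r2:6,r3:9
c2: issue ADD r3<-Add1 | r0:Mul1,r1:6,r2:6,r3:Add1
c3: issue MUL r0<-Mul2 | r0:Mul2,r1:6,r2:6,r3:Add1
c4: stall | r0:Mul2,r1:6,r2:6,r3:Add1
c5: CDB Add1=15; stall | r0:Mul2,r1:6,r2:6,r3:15
c6: CDB Mul1=54; issue MUL r1<-Mul1 | r0:Mul2,r1:Mul1,r2:6,r3:15
c7: issue SUB r2<-Add1 | r0:Mul2,r1:Mul1,r2:Add1,r3:15
c8: CDB Mul2=36; issue MUL r2<-Mul2 | r0:36,r1:Mul1,r2:Mul2,r3:15

STATUS = TAG Mul2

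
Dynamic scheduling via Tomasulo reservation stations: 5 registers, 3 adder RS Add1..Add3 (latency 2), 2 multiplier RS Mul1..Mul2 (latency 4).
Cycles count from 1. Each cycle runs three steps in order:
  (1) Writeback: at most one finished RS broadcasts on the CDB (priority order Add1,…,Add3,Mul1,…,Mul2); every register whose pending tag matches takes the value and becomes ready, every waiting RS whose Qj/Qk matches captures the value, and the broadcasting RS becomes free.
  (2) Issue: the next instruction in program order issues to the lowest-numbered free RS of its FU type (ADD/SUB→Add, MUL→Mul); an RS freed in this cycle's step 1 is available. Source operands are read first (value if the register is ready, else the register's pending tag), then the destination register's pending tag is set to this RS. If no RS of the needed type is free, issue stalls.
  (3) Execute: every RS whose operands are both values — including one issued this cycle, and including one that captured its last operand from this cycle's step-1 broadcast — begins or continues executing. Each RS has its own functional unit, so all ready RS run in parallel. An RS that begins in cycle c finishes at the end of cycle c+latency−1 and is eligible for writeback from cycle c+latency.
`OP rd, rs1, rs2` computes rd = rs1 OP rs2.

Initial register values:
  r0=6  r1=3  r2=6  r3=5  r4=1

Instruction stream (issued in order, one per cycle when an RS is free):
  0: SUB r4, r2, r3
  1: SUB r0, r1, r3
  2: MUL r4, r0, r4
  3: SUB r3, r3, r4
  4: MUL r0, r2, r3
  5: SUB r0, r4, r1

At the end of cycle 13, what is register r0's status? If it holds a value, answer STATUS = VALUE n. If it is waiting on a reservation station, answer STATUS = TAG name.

STATUS = VALUE -5

  c1: issue SUB r4<-Add1  regs: r0:6,r1:3,r2:6,r3:5,r4:Add1
  c2: issue SUB r0<-Add2  regs: r0:Add2,r1:3,r2:6,r3:5,r4:Add1
  c3: CDB Add1=1; issue MUL r4<-Mul1  regs: r0:Add2,r1:3,r2:6,r3:5,r4:Mul1
  c4: CDB Add2=-2; issue SUB r3<-Add1  regs: r0:-2,r1:3,r2:6,r3:Add1,r4:Mul1
  c5: issue MUL r0<-Mul2  regs: r0:Mul2,r1:3,r2:6,r3:Add1,r4:Mul1
  c6: issue SUB r0<-Add2  regs: r0:Add2,r1:3,r2:6,r3:Add1,r4:Mul1
  c7: -  regs: r0:Add2,r1:3,r2:6,r3:Add1,r4:Mul1
  c8: CDB Mul1=-2  regs: r0:Add2,r1:3,r2:6,r3:Add1,r4:-2
  c9: -  regs: r0:Add2,r1:3,r2:6,r3:Add1,r4:-2
  c10: CDB Add1=7  regs: r0:Add2,r1:3,r2:6,r3:7,r4:-2
  c11: CDB Add2=-5  regs: r0:-5,r1:3,r2:6,r3:7,r4:-2
  c12: -  regs: r0:-5,r1:3,r2:6,r3:7,r4:-2
  c13: -  regs: r0:-5,r1:3,r2:6,r3:7,r4:-2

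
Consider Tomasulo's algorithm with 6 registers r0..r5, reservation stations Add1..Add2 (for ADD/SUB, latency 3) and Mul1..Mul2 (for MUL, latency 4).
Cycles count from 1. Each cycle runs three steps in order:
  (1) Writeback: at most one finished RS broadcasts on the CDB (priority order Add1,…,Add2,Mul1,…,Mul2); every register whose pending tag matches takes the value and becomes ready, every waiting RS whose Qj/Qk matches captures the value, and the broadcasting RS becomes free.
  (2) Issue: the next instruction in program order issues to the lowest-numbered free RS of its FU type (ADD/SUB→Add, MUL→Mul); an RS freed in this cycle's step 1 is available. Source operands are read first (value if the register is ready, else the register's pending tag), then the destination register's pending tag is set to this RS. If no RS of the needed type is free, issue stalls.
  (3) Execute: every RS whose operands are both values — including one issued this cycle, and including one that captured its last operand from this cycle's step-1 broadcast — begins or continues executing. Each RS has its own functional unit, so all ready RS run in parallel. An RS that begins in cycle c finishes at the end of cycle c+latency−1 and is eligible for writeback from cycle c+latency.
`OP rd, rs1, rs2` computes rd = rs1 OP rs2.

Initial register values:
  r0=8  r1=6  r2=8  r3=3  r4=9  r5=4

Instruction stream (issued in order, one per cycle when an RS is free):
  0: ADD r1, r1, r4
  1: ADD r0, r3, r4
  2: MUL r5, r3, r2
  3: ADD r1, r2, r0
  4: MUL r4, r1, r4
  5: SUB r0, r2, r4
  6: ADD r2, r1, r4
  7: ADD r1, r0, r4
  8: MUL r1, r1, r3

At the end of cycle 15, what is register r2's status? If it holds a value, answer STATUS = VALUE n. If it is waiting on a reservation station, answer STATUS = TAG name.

c1: issue ADD r1<-Add1 | r0:8,r1:Add1,r2:8,r3:3,r4:9,r5:4
c2: issue ADD r0<-Add2 | r0:Add2,r1:Add1,r2:8,r3:3,r4:9,r5:4
c3: issue MUL r5<-Mul1 | r0:Add2,r1:Add1,r2:8,r3:3,r4:9,r5:Mul1
c4: CDB Add1=15; issue ADD r1<-Add1 | r0:Add2,r1:Add1,r2:8,r3:3,r4:9,r5:Mul1
c5: CDB Add2=12; issue MUL r4<-Mul2 | r0:12,r1:Add1,r2:8,r3:3,r4:Mul2,r5:Mul1
c6: issue SUB r0<-Add2 | r0:Add2,r1:Add1,r2:8,r3:3,r4:Mul2,r5:Mul1
c7: CDB Mul1=24; stall | r0:Add2,r1:Add1,r2:8,r3:3,r4:Mul2,r5:24
c8: CDB Add1=20; issue ADD r2<-Add1 | r0:Add2,r1:20,r2:Add1,r3:3,r4:Mul2,r5:24
c9: stall | r0:Add2,r1:20,r2:Add1,r3:3,r4:Mul2,r5:24
c10: stall | r0:Add2,r1:20,r2:Add1,r3:3,r4:Mul2,r5:24
c11: stall | r0:Add2,r1:20,r2:Add1,r3:3,r4:Mul2,r5:24
c12: CDB Mul2=180; stall | r0:Add2,r1:20,r2:Add1,r3:3,r4:180,r5:24
c13: stall | r0:Add2,r1:20,r2:Add1,r3:3,r4:180,r5:24
c14: stall | r0:Add2,r1:20,r2:Add1,r3:3,r4:180,r5:24
c15: CDB Add1=200; issue ADD r1<-Add1 | r0:Add2,r1:Add1,r2:200,r3:3,r4:180,r5:24

STATUS = VALUE 200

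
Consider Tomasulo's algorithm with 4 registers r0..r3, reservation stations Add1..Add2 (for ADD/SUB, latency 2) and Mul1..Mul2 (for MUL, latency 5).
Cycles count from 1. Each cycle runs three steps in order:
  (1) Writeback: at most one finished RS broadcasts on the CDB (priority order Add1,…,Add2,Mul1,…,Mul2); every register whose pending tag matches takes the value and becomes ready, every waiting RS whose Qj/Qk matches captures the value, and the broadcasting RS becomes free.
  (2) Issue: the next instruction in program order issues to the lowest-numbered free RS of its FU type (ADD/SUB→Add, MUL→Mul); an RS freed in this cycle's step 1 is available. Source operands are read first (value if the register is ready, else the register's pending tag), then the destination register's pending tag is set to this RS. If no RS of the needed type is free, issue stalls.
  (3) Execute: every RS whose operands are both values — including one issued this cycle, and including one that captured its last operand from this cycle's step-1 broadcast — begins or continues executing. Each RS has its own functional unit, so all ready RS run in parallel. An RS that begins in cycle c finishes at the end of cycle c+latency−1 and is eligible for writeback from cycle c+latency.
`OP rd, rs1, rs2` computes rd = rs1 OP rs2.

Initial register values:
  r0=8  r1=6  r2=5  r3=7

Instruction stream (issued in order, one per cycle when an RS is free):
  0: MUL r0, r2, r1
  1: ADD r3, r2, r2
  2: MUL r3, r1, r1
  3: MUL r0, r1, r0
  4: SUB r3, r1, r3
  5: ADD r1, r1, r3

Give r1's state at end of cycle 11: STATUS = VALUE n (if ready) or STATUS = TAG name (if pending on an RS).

STATUS = TAG Add2

c1: issue MUL r0<-Mul1 | r0:Mul1,r1:6,r2:5,r3:7
c2: issue ADD r3<-Add1 | r0:Mul1,r1:6,r2:5,r3:Add1
c3: issue MUL r3<-Mul2 | r0:Mul1,r1:6,r2:5,r3:Mul2
c4: CDB Add1=10; stall | r0:Mul1,r1:6,r2:5,r3:Mul2
c5: stall | r0:Mul1,r1:6,r2:5,r3:Mul2
c6: CDB Mul1=30; issue MUL r0<-Mul1 | r0:Mul1,r1:6,r2:5,r3:Mul2
c7: issue SUB r3<-Add1 | r0:Mul1,r1:6,r2:5,r3:Add1
c8: CDB Mul2=36; issue ADD r1<-Add2 | r0:Mul1,r1:Add2,r2:5,r3:Add1
c9: - | r0:Mul1,r1:Add2,r2:5,r3:Add1
c10: CDB Add1=-30 | r0:Mul1,r1:Add2,r2:5,r3:-30
c11: CDB Mul1=180 | r0:180,r1:Add2,r2:5,r3:-30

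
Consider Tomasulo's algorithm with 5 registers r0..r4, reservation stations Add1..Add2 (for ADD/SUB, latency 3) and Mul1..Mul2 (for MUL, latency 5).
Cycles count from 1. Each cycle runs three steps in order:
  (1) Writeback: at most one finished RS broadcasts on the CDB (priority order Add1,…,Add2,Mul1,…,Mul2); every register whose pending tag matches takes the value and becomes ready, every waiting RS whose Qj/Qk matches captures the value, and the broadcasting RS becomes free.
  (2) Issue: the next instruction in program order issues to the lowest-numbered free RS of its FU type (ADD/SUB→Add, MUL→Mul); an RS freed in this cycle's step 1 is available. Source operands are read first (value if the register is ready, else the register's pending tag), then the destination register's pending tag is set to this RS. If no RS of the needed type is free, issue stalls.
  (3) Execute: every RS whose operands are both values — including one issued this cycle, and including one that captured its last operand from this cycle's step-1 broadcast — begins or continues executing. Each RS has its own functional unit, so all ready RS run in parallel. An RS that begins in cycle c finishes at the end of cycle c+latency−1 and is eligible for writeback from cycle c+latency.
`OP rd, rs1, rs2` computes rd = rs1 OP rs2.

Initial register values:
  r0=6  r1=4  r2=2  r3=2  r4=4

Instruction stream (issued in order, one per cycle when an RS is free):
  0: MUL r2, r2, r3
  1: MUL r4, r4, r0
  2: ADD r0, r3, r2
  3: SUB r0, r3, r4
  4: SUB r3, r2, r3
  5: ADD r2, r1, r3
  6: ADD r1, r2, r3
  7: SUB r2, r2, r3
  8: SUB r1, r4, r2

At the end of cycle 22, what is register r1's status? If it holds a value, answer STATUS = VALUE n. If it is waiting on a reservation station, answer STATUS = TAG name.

STATUS = VALUE 20

c1: issue MUL r2<-Mul1 | r0:6,r1:4,r2:Mul1,r3:2,r4:4
c2: issue MUL r4<-Mul2 | r0:6,r1:4,r2:Mul1,r3:2,r4:Mul2
c3: issue ADD r0<-Add1 | r0:Add1,r1:4,r2:Mul1,r3:2,r4:Mul2
c4: issue SUB r0<-Add2 | r0:Add2,r1:4,r2:Mul1,r3:2,r4:Mul2
c5: stall | r0:Add2,r1:4,r2:Mul1,r3:2,r4:Mul2
c6: CDB Mul1=4; stall | r0:Add2,r1:4,r2:4,r3:2,r4:Mul2
c7: CDB Mul2=24; stall | r0:Add2,r1:4,r2:4,r3:2,r4:24
c8: stall | r0:Add2,r1:4,r2:4,r3:2,r4:24
c9: CDB Add1=6; issue SUB r3<-Add1 | r0:Add2,r1:4,r2:4,r3:Add1,r4:24
c10: CDB Add2=-22; issue ADD r2<-Add2 | r0:-22,r1:4,r2:Add2,r3:Add1,r4:24
c11: stall | r0:-22,r1:4,r2:Add2,r3:Add1,r4:24
c12: CDB Add1=2; issue ADD r1<-Add1 | r0:-22,r1:Add1,r2:Add2,r3:2,r4:24
c13: stall | r0:-22,r1:Add1,r2:Add2,r3:2,r4:24
c14: stall | r0:-22,r1:Add1,r2:Add2,r3:2,r4:24
c15: CDB Add2=6; issue SUB r2<-Add2 | r0:-22,r1:Add1,r2:Add2,r3:2,r4:24
c16: stall | r0:-22,r1:Add1,r2:Add2,r3:2,r4:24
c17: stall | r0:-22,r1:Add1,r2:Add2,r3:2,r4:24
c18: CDB Add1=8; issue SUB r1<-Add1 | r0:-22,r1:Add1,r2:Add2,r3:2,r4:24
c19: CDB Add2=4 | r0:-22,r1:Add1,r2:4,r3:2,r4:24
c20: - | r0:-22,r1:Add1,r2:4,r3:2,r4:24
c21: - | r0:-22,r1:Add1,r2:4,r3:2,r4:24
c22: CDB Add1=20 | r0:-22,r1:20,r2:4,r3:2,r4:24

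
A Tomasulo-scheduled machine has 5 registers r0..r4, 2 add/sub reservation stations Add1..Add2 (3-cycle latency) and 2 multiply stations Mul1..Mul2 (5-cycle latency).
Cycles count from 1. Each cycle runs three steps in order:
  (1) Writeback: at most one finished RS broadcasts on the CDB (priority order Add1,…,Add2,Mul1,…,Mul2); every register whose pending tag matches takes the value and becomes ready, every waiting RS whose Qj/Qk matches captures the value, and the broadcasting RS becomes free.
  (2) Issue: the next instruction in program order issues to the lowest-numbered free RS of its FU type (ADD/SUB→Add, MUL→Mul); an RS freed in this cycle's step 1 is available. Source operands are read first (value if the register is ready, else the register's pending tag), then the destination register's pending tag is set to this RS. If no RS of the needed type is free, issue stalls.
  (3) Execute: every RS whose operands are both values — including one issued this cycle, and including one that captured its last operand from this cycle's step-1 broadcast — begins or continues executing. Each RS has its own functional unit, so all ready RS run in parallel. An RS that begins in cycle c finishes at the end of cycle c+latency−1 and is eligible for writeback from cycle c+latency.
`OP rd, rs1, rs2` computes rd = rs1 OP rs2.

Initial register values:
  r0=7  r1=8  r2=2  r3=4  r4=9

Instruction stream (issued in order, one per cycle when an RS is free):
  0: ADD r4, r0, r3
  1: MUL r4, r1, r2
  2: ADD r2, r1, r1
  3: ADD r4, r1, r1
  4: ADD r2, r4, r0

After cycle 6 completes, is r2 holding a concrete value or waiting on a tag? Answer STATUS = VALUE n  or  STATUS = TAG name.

STATUS = TAG Add2

  c1: issue ADD r4<-Add1  regs: r0:7,r1:8,r2:2,r3:4,r4:Add1
  c2: issue MUL r4<-Mul1  regs: r0:7,r1:8,r2:2,r3:4,r4:Mul1
  c3: issue ADD r2<-Add2  regs: r0:7,r1:8,r2:Add2,r3:4,r4:Mul1
  c4: CDB Add1=11; issue ADD r4<-Add1  regs: r0:7,r1:8,r2:Add2,r3:4,r4:Add1
  c5: stall  regs: r0:7,r1:8,r2:Add2,r3:4,r4:Add1
  c6: CDB Add2=16; issue ADD r2<-Add2  regs: r0:7,r1:8,r2:Add2,r3:4,r4:Add1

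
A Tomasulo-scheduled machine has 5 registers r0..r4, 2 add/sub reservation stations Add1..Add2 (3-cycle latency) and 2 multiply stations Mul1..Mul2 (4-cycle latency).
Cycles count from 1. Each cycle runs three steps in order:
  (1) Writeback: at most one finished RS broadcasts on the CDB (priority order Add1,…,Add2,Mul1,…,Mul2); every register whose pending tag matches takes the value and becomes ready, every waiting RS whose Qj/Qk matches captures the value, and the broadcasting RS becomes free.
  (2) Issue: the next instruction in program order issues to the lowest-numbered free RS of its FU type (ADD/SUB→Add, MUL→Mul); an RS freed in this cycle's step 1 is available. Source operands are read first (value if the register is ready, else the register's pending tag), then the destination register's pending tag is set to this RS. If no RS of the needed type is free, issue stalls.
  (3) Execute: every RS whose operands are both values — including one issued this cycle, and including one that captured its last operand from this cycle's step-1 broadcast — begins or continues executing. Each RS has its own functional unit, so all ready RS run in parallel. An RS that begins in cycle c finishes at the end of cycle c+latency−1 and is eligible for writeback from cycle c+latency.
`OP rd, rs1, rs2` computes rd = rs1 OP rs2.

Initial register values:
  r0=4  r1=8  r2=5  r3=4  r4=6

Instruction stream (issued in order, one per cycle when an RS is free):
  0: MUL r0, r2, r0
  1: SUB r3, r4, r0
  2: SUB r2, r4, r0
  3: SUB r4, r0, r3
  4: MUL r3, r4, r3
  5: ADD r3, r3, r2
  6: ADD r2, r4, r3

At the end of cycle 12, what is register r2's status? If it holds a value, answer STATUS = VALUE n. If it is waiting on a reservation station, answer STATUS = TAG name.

  c1: issue MUL r0<-Mul1  regs: r0:Mul1,r1:8,r2:5,r3:4,r4:6
  c2: issue SUB r3<-Add1  regs: r0:Mul1,r1:8,r2:5,r3:Add1,r4:6
  c3: issue SUB r2<-Add2  regs: r0:Mul1,r1:8,r2:Add2,r3:Add1,r4:6
  c4: stall  regs: r0:Mul1,r1:8,r2:Add2,r3:Add1,r4:6
  c5: CDB Mul1=20; stall  regs: r0:20,r1:8,r2:Add2,r3:Add1,r4:6
  c6: stall  regs: r0:20,r1:8,r2:Add2,r3:Add1,r4:6
  c7: stall  regs: r0:20,r1:8,r2:Add2,r3:Add1,r4:6
  c8: CDB Add1=-14; issue SUB r4<-Add1  regs: r0:20,r1:8,r2:Add2,r3:-14,r4:Add1
  c9: CDB Add2=-14; issue MUL r3<-Mul1  regs: r0:20,r1:8,r2:-14,r3:Mul1,r4:Add1
  c10: issue ADD r3<-Add2  regs: r0:20,r1:8,r2:-14,r3:Add2,r4:Add1
  c11: CDB Add1=34; issue ADD r2<-Add1  regs: r0:20,r1:8,r2:Add1,r3:Add2,r4:34
  c12: -  regs: r0:20,r1:8,r2:Add1,r3:Add2,r4:34

STATUS = TAG Add1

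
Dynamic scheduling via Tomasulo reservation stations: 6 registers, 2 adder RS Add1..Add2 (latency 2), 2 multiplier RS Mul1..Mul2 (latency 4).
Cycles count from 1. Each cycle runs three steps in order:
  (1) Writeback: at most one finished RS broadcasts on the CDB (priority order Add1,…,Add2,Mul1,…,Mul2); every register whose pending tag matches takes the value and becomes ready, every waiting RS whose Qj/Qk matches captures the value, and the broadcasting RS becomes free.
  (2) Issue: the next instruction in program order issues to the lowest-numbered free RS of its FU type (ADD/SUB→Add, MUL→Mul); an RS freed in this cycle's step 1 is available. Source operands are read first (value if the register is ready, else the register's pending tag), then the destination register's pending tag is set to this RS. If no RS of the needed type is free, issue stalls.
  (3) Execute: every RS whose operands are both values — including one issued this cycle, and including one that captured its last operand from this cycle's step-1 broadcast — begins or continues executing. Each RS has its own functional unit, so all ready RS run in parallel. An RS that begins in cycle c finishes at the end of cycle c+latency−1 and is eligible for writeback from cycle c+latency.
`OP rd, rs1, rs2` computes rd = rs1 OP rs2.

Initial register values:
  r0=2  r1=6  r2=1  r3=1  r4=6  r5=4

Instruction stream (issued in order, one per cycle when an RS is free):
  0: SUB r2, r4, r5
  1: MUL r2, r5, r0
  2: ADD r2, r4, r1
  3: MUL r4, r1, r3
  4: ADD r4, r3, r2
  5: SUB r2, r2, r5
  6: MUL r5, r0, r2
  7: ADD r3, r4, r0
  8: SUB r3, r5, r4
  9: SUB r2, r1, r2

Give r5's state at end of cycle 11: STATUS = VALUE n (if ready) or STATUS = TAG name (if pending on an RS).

STATUS = TAG Mul1

c1: issue SUB r2<-Add1 | r0:2,r1:6,r2:Add1,r3:1,r4:6,r5:4
c2: issue MUL r2<-Mul1 | r0:2,r1:6,r2:Mul1,r3:1,r4:6,r5:4
c3: CDB Add1=2; issue ADD r2<-Add1 | r0:2,r1:6,r2:Add1,r3:1,r4:6,r5:4
c4: issue MUL r4<-Mul2 | r0:2,r1:6,r2:Add1,r3:1,r4:Mul2,r5:4
c5: CDB Add1=12; issue ADD r4<-Add1 | r0:2,r1:6,r2:12,r3:1,r4:Add1,r5:4
c6: CDB Mul1=8; issue SUB r2<-Add2 | r0:2,r1:6,r2:Add2,r3:1,r4:Add1,r5:4
c7: CDB Add1=13; issue MUL r5<-Mul1 | r0:2,r1:6,r2:Add2,r3:1,r4:13,r5:Mul1
c8: CDB Add2=8; issue ADD r3<-Add1 | r0:2,r1:6,r2:8,r3:Add1,r4:13,r5:Mul1
c9: CDB Mul2=6; issue SUB r3<-Add2 | r0:2,r1:6,r2:8,r3:Add2,r4:13,r5:Mul1
c10: CDB Add1=15; issue SUB r2<-Add1 | r0:2,r1:6,r2:Add1,r3:Add2,r4:13,r5:Mul1
c11: - | r0:2,r1:6,r2:Add1,r3:Add2,r4:13,r5:Mul1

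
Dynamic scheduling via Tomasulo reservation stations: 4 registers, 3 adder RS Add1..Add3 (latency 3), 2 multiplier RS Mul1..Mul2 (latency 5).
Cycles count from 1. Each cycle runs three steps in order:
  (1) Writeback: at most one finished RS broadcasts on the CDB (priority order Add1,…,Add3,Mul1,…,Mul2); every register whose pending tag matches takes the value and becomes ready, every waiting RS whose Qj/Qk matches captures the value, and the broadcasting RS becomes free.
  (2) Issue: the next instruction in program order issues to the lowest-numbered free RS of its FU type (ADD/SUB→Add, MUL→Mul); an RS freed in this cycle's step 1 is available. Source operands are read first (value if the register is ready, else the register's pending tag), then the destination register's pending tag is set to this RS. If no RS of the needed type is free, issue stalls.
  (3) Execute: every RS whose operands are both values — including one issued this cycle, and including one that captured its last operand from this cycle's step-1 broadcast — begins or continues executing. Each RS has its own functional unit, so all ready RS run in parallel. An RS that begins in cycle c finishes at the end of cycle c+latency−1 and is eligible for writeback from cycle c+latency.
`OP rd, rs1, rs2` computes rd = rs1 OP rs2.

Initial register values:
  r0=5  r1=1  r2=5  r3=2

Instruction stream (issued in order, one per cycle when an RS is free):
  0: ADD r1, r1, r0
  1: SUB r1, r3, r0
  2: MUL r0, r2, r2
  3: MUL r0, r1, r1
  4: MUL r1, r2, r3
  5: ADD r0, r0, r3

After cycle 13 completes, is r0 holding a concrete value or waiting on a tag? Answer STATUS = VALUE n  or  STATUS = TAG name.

STATUS = VALUE 11

cycle 1: issue ADD r1<-Add1 // r0:5,r1:Add1,r2:5,r3:2
cycle 2: issue SUB r1<-Add2 // r0:5,r1:Add2,r2:5,r3:2
cycle 3: issue MUL r0<-Mul1 // r0:Mul1,r1:Add2,r2:5,r3:2
cycle 4: CDB Add1=6; issue MUL r0<-Mul2 // r0:Mul2,r1:Add2,r2:5,r3:2
cycle 5: CDB Add2=-3; stall // r0:Mul2,r1:-3,r2:5,r3:2
cycle 6: stall // r0:Mul2,r1:-3,r2:5,r3:2
cycle 7: stall // r0:Mul2,r1:-3,r2:5,r3:2
cycle 8: CDB Mul1=25; issue MUL r1<-Mul1 // r0:Mul2,r1:Mul1,r2:5,r3:2
cycle 9: issue ADD r0<-Add1 // r0:Add1,r1:Mul1,r2:5,r3:2
cycle 10: CDB Mul2=9 // r0:Add1,r1:Mul1,r2:5,r3:2
cycle 11: - // r0:Add1,r1:Mul1,r2:5,r3:2
cycle 12: - // r0:Add1,r1:Mul1,r2:5,r3:2
cycle 13: CDB Add1=11 // r0:11,r1:Mul1,r2:5,r3:2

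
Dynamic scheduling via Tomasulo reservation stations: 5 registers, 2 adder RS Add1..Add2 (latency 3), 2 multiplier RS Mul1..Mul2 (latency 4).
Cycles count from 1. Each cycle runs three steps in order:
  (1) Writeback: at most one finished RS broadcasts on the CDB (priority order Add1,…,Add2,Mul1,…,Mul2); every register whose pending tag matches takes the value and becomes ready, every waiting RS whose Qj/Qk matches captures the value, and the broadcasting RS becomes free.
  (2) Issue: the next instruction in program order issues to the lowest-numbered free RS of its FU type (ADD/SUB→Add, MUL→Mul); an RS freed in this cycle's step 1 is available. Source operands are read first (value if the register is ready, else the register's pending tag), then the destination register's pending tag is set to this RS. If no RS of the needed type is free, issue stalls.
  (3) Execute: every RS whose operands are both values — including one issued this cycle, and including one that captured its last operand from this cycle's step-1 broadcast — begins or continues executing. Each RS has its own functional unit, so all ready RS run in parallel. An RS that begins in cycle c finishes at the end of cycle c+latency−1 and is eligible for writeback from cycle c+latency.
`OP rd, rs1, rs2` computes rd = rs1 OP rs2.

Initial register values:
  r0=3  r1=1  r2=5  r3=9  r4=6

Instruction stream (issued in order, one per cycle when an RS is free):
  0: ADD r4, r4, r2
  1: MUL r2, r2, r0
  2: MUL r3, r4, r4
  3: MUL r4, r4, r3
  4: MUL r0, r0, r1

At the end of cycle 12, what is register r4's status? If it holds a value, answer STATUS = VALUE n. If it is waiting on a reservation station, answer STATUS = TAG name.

c1: issue ADD r4<-Add1 | r0:3,r1:1,r2:5,r3:9,r4:Add1
c2: issue MUL r2<-Mul1 | r0:3,r1:1,r2:Mul1,r3:9,r4:Add1
c3: issue MUL r3<-Mul2 | r0:3,r1:1,r2:Mul1,r3:Mul2,r4:Add1
c4: CDB Add1=11; stall | r0:3,r1:1,r2:Mul1,r3:Mul2,r4:11
c5: stall | r0:3,r1:1,r2:Mul1,r3:Mul2,r4:11
c6: CDB Mul1=15; issue MUL r4<-Mul1 | r0:3,r1:1,r2:15,r3:Mul2,r4:Mul1
c7: stall | r0:3,r1:1,r2:15,r3:Mul2,r4:Mul1
c8: CDB Mul2=121; issue MUL r0<-Mul2 | r0:Mul2,r1:1,r2:15,r3:121,r4:Mul1
c9: - | r0:Mul2,r1:1,r2:15,r3:121,r4:Mul1
c10: - | r0:Mul2,r1:1,r2:15,r3:121,r4:Mul1
c11: - | r0:Mul2,r1:1,r2:15,r3:121,r4:Mul1
c12: CDB Mul1=1331 | r0:Mul2,r1:1,r2:15,r3:121,r4:1331

STATUS = VALUE 1331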